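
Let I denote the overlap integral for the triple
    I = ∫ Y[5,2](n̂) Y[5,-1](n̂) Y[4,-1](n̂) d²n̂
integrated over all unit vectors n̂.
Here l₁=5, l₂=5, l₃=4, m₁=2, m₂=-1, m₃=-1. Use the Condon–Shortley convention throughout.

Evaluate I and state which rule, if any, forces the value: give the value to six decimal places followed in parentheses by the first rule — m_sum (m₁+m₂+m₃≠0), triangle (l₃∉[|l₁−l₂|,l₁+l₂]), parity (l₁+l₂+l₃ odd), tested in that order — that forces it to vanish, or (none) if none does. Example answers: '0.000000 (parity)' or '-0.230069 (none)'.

m-sum 0 ✓  L=14 even ✓  0≤4≤10 ✓
Π(2lᵢ+1) = 11×11×9 = 1089
triangle coeff Δ(5,5,4) = 1/3153150
Σ_t [1,5]: t=1:−1/69120 t=2:+1/1728 t=3:−1/576 t=4:+1/1728 t=5:−1/69120 = -7/11520
(3j)²=2/143 [(5 5 4; 0 0 0)], sign=-1
Σ_t [0,3]: t=0:+1/103680 t=1:−1/2880 t=2:+1/1152 t=3:−1/5184 = 7/20736
(3j)²=35/2574 [(5 5 4; 2 -1 -1)], sign=-1
⇒ 4πI² = 35/169
I = (+1)√(35/169/(4π)) = 0.12837656
No selection rule forces the value: the integral is nonzero (none).

0.128377 (none)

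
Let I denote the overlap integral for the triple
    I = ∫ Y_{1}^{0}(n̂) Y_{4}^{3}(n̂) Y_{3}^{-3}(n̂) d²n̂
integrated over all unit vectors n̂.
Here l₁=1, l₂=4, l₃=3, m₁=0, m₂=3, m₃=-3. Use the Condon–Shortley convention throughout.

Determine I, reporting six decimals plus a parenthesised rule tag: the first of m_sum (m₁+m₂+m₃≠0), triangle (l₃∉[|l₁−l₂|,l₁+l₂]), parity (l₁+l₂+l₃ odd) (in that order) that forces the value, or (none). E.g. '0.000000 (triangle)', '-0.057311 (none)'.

-0.162868 (none)

m-sum 0 ✓  L=8 even ✓  3≤3≤5 ✓
Π(2lᵢ+1) = 3×9×7 = 189
triangle coeff Δ(1,4,3) = 1/252
Σ_t [1,1]: t=1:−1/36 = -1/36
(3j)²=4/63 [(1 4 3; 0 0 0)], sign=+1
Σ_t [1,1]: t=1:−1/720 = -1/720
(3j)²=1/36 [(1 4 3; 0 3 -3)], sign=-1
⇒ 4πI² = 1/3
I = (-1)√(1/3/(4π)) = -0.16286750
No selection rule forces the value: the integral is nonzero (none).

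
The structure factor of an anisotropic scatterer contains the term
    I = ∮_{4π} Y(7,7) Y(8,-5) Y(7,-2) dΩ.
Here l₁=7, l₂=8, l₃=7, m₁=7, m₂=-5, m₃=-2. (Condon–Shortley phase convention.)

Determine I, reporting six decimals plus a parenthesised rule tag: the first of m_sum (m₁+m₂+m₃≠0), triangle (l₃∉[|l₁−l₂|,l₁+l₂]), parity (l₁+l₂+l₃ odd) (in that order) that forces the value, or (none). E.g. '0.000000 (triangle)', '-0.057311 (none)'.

Checks pass: Σm=0; 22 even; l₃=7∈[1,15].
(2·7+1)(2·8+1)(2·7+1) = 3825
Δ: 8! 6! 8! / 23! → 1/22086194130
sum: t=1:−1/18289152000 t=2:+1/248832000 t=3:−1/24883200 t=4:+1/11943936 t=5:−1/24883200 t=6:+1/248832000 t=7:−1/18289152000 = 11/975421440
3j²(7 8 7; 0 0 0) = Δ·Π!·Σ² = 1750/289731  (sign -1)
sum: t=0:+1/20901888000 = 1/20901888000
3j²(7 8 7; 7 -5 -2) = Δ·Π!·Σ² = 546/37145  (sign -1)
combine: 4πI² = 3825·1750/289731·546/37145 = 1102500/3246473
take √, sign +1: I = 0.16439116
No selection rule forces the value: the integral is nonzero (none).

0.164391 (none)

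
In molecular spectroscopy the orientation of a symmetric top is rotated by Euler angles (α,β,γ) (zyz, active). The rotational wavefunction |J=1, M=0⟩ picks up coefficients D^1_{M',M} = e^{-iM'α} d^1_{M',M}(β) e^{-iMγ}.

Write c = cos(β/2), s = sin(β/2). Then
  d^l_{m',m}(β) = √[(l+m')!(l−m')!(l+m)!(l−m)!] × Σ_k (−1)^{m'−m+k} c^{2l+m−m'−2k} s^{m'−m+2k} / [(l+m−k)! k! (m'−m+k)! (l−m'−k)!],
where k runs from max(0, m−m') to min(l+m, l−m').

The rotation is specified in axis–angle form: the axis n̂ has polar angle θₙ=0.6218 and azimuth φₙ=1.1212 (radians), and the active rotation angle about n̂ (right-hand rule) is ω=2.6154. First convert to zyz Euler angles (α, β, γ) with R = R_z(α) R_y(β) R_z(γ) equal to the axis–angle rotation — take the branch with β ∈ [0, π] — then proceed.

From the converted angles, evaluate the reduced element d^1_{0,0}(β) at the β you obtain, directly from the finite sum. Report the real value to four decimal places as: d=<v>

Axis–angle → zyz. n̂ = (sinθₙcosφₙ, sinθₙsinφₙ, cosθₙ) = (+0.253155, +0.524612, +0.812831), ω = 2.6154.
R = I cosω + sinω [n̂]ₓ + (1−cosω) n̂n̂ᵀ gives
  R = [-0.745220, -0.160589, +0.647193; +0.655891, -0.351520, +0.668012; +0.120226, +0.922304, +0.367289]
β = atan2(√(R₁₃²+R₂₃²), R₃₃) = 1.194704; α = atan2(R₂₃, R₁₃) mod 2π = 0.801227; γ = atan2(R₃₂, −R₃₁) mod 2π = 1.700419
d^1_{0,0}(β=1.1947) via the finite sum:
Half-angle: c=0.826828, s=0.562455. N=√(1·1·1·1)=1.000000
k: max(0,(0)−(0))=0 … min(1+(0),1−(0))=1
  k=0: (−1)^0·1.0000/(1)·0.8268^2·0.5625^0 = +0.683644
  k=1: (−1)^1·1.0000/(1)·0.8268^0·0.5625^2 = -0.316356
d^1_{0,0}(1.1947) = +0.683644 -0.316356 = +0.367289

d=0.3673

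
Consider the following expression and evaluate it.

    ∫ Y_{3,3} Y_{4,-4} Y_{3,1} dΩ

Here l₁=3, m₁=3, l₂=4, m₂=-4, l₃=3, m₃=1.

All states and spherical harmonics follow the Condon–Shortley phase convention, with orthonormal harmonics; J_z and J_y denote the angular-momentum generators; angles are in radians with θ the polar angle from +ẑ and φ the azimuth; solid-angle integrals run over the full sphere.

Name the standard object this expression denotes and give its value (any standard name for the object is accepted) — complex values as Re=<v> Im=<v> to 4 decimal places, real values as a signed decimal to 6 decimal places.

This is a Gaunt coefficient — the integral of a triple product of spherical harmonics over the sphere.
Checks pass: Σm=0; 10 even; l₃=3∈[1,7].
(2·3+1)(2·4+1)(2·3+1) = 441
Δ: 4! 2! 4! / 11! → 1/34650
sum: t=1:−1/72 t=2:+1/16 t=3:−1/72 = 5/144
3j²(3 4 3; 0 0 0) = Δ·Π!·Σ² = 2/77  (sign -1)
sum: t=0:+1/1152 = 1/1152
3j²(3 4 3; 3 -4 1) = Δ·Π!·Σ² = 1/33  (sign +1)
combine: 4πI² = 441·2/77·1/33 = 42/121
take √, sign -1: I = -0.16619847

Gaunt coefficient, -0.166198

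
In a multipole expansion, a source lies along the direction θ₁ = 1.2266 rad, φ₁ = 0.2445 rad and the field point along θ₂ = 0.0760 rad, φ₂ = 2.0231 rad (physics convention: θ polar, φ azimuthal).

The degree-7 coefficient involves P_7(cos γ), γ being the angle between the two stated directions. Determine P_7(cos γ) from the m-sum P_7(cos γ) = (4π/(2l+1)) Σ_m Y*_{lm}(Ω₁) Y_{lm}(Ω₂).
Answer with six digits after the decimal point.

-0.187899

Addition theorem: P_7(cos γ) = (4π/15) Σ_m Y*_{lm}(Ω₁) Y_{lm}(Ω₂), m = −7…7:
  m=-7: Y*=-0.045933+0.324294i  Y=-0.000000-0.000000i  product +0.000000+0.000000i
  m=-6: Y*=+0.045516+0.436938i  Y=+0.000000+0.000000i  product -0.000000+0.000000i
  m=-5: Y*=+0.044457+0.122437i  Y=-0.000009+0.000007i  product -0.000001-0.000001i
  m=-4: Y*=-0.165098-0.245094i  Y=-0.000057-0.000235i  product -0.000048+0.000053i
  m=-3: Y*=-0.182426-0.164410i  Y=+0.003726+0.000809i  product -0.000547-0.000760i
  m=-2: Y*=+0.178784+0.095132i  Y=-0.026117+0.033225i  product -0.007830+0.003456i
  m=-1: Y*=+0.267623+0.066770i  Y=-0.130427-0.268424i  product -0.016983-0.080545i
  m=+0: Y*=-0.172444-0.000000i  Y=+1.005950+0.000000i  product -0.173470-0.000000i
  m=+1: Y*=-0.267623+0.066770i  Y=+0.130427-0.268424i  product -0.016983+0.080545i
  m=+2: Y*=+0.178784-0.095132i  Y=-0.026117-0.033225i  product -0.007830-0.003456i
  m=+3: Y*=+0.182426-0.164410i  Y=-0.003726+0.000809i  product -0.000547+0.000760i
  m=+4: Y*=-0.165098+0.245094i  Y=-0.000057+0.000235i  product -0.000048-0.000053i
  m=+5: Y*=-0.044457+0.122437i  Y=+0.000009+0.000007i  product -0.000001+0.000001i
  m=+6: Y*=+0.045516-0.436938i  Y=+0.000000-0.000000i  product -0.000000-0.000000i
  m=+7: Y*=+0.045933+0.324294i  Y=+0.000000-0.000000i  product +0.000000-0.000000i
Σ over m = -0.224288-0.000000i; ×(4π/15) → -0.187899-0.000000i. Real part: -0.187899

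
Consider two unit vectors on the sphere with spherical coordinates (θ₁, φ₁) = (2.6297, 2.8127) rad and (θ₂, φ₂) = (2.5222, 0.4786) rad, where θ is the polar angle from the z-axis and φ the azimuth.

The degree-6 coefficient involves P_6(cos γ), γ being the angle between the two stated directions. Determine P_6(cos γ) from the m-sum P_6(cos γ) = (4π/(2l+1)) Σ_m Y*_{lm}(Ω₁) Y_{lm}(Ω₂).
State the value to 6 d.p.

0.313949

Summing Y*_{l m}(θ₁,φ₁)·Y_{l m}(θ₂,φ₂) over m ∈ [−6, 6]; prefactor 4π/(2·6+1) = 0.966644:
  term(m=-6) = +0.000016+0.000122i   from Y*(Ω₁)=-0.002614-0.006139i, Y(Ω₂)=-0.017824-0.004933i
  term(m=-5) = +0.002310-0.002886i   from Y*(Ω₁)=-0.003028-0.041028i, Y(Ω₂)=+0.065829+0.061154i
  term(m=-4) = -0.038403+0.003403i   from Y*(Ω₁)=+0.038168-0.146284i, Y(Ω₂)=-0.085911-0.240111i
  term(m=-3) = +0.119918+0.104989i   from Y*(Ω₁)=+0.197307-0.298466i, Y(Ω₂)=-0.059954+0.441416i
  term(m=-2) = -0.008637-0.195332i   from Y*(Ω₁)=+0.394722-0.304947i, Y(Ω₂)=+0.225712-0.320484i
  term(m=-1) = +0.011497-0.012017i   from Y*(Ω₁)=+0.210154-0.071723i, Y(Ω₂)=+0.066481-0.034493i
  term(m=+0) = +0.151380+0.000000i   from Y*(Ω₁)=-0.364807-0.000000i, Y(Ω₂)=-0.414961+0.000000i
  term(m=+1) = +0.011497+0.012017i   from Y*(Ω₁)=-0.210154-0.071723i, Y(Ω₂)=-0.066481-0.034493i
  term(m=+2) = -0.008637+0.195332i   from Y*(Ω₁)=+0.394722+0.304947i, Y(Ω₂)=+0.225712+0.320484i
  term(m=+3) = +0.119918-0.104989i   from Y*(Ω₁)=-0.197307-0.298466i, Y(Ω₂)=+0.059954+0.441416i
  term(m=+4) = -0.038403-0.003403i   from Y*(Ω₁)=+0.038168+0.146284i, Y(Ω₂)=-0.085911+0.240111i
  term(m=+5) = +0.002310+0.002886i   from Y*(Ω₁)=+0.003028-0.041028i, Y(Ω₂)=-0.065829+0.061154i
  term(m=+6) = +0.000016-0.000122i   from Y*(Ω₁)=-0.002614+0.006139i, Y(Ω₂)=-0.017824+0.004933i
Accumulated sum +0.324782+0.000000i; after 4π/(2l+1) scaling, +0.313949+0.000000i ⇒ P_6 = 0.313949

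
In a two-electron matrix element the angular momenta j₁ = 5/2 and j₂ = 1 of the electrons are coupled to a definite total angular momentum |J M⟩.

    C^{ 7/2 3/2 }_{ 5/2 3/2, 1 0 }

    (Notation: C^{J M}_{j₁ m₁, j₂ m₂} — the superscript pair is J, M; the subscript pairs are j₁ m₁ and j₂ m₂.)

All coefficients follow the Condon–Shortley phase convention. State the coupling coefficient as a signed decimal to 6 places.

+0.690066

j₁+j₂−J=0  J+j₁−j₂=5  J−j₁+j₂=2  j₁+j₂+J+1=8
(j₁±m₁, j₂±m₂, J±M) = (4,1,1,1,5,2)
P² = 1920/7
sum k=0..0:
  [0] +1/24 = 1/24
S = 1/24
C² = P²·S² = 10/21 ; C = +0.690066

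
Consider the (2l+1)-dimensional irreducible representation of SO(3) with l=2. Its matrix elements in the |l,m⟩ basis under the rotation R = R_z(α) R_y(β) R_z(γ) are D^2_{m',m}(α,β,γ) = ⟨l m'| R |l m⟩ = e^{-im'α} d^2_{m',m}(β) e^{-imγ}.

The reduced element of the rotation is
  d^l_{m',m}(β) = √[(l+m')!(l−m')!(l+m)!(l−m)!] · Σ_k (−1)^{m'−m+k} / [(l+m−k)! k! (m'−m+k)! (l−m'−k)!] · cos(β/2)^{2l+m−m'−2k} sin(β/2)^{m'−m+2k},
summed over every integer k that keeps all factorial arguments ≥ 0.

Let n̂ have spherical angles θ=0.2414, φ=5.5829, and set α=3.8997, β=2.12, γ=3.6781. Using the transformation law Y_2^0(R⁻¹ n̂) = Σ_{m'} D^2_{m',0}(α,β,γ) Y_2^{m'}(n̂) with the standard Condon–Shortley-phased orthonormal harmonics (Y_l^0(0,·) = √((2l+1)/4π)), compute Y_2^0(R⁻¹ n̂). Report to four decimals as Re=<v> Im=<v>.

Need the full column D^2_{m',0} for m'=−2..2 at α=3.8997, β=2.1200, γ=3.6781.
cos(β/2)=0.488872, sin(β/2)=0.872355
d^2_{-2,0}: single k=2 term ⇒ +0.445506;  D = +0.024304+0.444842i
d^2_{-1,0}: k∈[1..2] ⇒ +0.249663 -0.794971 = -0.545308;  D = +0.395969+0.374925i
d^2_{0,0}: k∈[0..2] ⇒ +0.057119 -0.727507 +0.579127 = -0.091261;  D = -0.091261+0.000000i
d^2_{1,0}: k∈[0..1] ⇒ -0.249663 +0.794971 = +0.545308;  D = -0.395969+0.374925i
d^2_{2,0}: single k=0 term ⇒ +0.445506;  D = +0.024304-0.444842i
Y_2^{m'}(θ=0.2414,φ=5.5829) and Σ D·Y over m':
  (+0.0243+0.4448i)·(+0.0037+0.0218i)  (+0.3960+0.3749i)·(+0.1371+0.1156i)  (-0.0913+0.0000i)·(+0.5767+0.0000i)  (-0.3960+0.3749i)·(-0.1371+0.1156i)  (+0.0243-0.4448i)·(+0.0037-0.0218i)
Y_2^0(R⁻¹ n̂) = -0.049868-0.000000i

Re=-0.0499 Im=0.0000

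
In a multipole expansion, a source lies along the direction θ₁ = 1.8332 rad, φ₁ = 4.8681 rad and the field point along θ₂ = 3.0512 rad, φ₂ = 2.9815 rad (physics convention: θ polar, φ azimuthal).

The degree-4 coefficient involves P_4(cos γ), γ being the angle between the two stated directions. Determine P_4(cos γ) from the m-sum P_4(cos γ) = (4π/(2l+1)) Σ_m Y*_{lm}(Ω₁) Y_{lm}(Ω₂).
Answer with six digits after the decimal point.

0.186948

Term-by-term m-sum for l=4 (normalisation 4π/9 = 1.396263):
  m=-4: Y*=(0.312690, 0.224577)  Y=(0.000024, 0.000018)  product (0.000003, 0.000011)
  m=-3: Y*=(0.131709, -0.261138)  Y=(0.000813, 0.000424)  product (0.000218, -0.000157)
  m=-2: Y*=(0.157107, 0.050572)  Y=(0.015377, 0.005099)  product (0.002158, 0.001579)
  m=-1: Y*=(0.046483, -0.296106)  Y=(0.165554, 0.026733)  product (0.015611, -0.047779)
  m=+0: Y*=(0.120573, -0.000000)  Y=(0.812050, 0.000000)  product (0.097911, 0.000000)
  m=+1: Y*=(-0.046483, -0.296106)  Y=(-0.165554, 0.026733)  product (0.015611, 0.047779)
  m=+2: Y*=(0.157107, -0.050572)  Y=(0.015377, -0.005099)  product (0.002158, -0.001579)
  m=+3: Y*=(-0.131709, -0.261138)  Y=(-0.000813, 0.000424)  product (0.000218, 0.000157)
  m=+4: Y*=(0.312690, -0.224577)  Y=(0.000024, -0.000018)  product (0.000003, -0.000011)
Σ over m = (0.133892, -0.000000); ×(4π/9) → (0.186948, -0.000000). Real part: 0.186948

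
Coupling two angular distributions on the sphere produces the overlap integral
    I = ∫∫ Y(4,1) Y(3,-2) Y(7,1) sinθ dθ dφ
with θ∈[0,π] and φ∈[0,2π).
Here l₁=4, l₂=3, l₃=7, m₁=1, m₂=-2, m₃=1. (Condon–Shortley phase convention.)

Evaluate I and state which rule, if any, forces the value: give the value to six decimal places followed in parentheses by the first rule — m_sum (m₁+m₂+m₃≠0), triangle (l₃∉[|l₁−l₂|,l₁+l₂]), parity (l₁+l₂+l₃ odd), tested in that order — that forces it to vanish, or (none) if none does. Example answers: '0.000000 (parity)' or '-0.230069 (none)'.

-0.123510 (none)

m-sum 0 ✓  L=14 even ✓  1≤7≤7 ✓
Π(2lᵢ+1) = 9×7×15 = 945
triangle coeff Δ(4,3,7) = 1/45045
Σ_t [0,0]: t=0:+1/20736 = 1/20736
(3j)²=35/1287 [(4 3 7; 0 0 0)], sign=-1
Σ_t [0,0]: t=0:+1/86400 = 1/86400
(3j)²=16/2145 [(4 3 7; 1 -2 1)], sign=+1
⇒ 4πI² = 3920/20449
I = (-1)√(3920/20449/(4π)) = -0.12350998
No selection rule forces the value: the integral is nonzero (none).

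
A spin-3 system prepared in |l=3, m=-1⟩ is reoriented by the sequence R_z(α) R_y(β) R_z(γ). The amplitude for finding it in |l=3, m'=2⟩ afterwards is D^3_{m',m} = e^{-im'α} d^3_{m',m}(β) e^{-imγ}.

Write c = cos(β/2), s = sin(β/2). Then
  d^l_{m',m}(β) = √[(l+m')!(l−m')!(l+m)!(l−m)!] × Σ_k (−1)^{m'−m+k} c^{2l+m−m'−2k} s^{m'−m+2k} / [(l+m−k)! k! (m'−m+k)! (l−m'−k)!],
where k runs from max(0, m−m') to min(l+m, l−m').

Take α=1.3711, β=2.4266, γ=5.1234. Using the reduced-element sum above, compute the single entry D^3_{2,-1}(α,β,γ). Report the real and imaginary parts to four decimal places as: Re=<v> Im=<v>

D^3_{2,-1}(1.3711,2.4266,5.1234) = e^{-i·2·1.3711}·d^3_{2,-1}(2.4266)·e^{-i·-1·5.1234}. Compute d first:
With c≡cos(β/2)=0.349930 and s≡sin(β/2)=0.936776, N=[120·1·2·24]^{1/2}=75.894664
k: max(0,(-1)−(2))=0 … min(3+(-1),3−(2))=1
  k=0: (−1)^3·75.8947/(12)·0.3499^3·0.9368^3 = -0.222782
  k=1: (−1)^4·75.8947/(24)·0.3499^1·0.9368^5 = +0.798288
d^3_{2,-1}(2.4266) = -0.222782 +0.798288 = +0.575506
Phases: e^{-i·(2)·1.3711}=-0.921297-0.388859i, e^{-i·(-1)·5.1234}=+0.399536-0.916717i ⇒ D=-0.416992+0.396642i

Re=-0.4170 Im=0.3966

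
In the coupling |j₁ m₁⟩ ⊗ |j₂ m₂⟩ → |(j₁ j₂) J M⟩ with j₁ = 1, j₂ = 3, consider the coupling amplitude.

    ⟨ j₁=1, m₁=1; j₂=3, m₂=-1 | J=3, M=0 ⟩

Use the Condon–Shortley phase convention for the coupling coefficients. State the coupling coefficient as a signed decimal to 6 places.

+0.707107  (= +√(1/2))

triangle: 1!×1!×5!/8! = 120/40320
(j±m)!: 2!×0!×2!×4!×3!×3! = 3456
prefactor² = (2J+1)×Δ×N² = 72
  k=0: +1/(0!×1!×0!×2!×1!×3!) = 1/12
Σ = 1/12  ⇒  CG² = 72×(1/12)² = 1/2
CG = +√(1/2) = +0.707107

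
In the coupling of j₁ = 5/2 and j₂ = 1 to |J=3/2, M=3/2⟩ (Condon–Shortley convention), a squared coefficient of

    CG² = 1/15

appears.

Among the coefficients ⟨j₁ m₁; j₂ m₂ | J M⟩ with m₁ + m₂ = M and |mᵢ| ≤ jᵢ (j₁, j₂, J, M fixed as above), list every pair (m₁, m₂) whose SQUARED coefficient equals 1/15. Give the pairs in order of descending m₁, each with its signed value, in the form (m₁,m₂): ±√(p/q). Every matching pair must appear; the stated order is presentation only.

Admissible pairs with m₁+m₂ = M = 3/2: (1/2,1), (3/2,0), (5/2,-1)
  (m₁,m₂)=(5/2,-1): CG² = 2/3, CG = +√(2/3)
  (m₁,m₂)=(3/2,0): CG² = 4/15, CG = −√(4/15)
  (m₁,m₂)=(1/2,1): CG² = 1/15, CG = +√(1/15)   ← matches the target
Pairs with CG² = 1/15: (1/2,1): +√(1/15)

(1/2,1): +√(1/15)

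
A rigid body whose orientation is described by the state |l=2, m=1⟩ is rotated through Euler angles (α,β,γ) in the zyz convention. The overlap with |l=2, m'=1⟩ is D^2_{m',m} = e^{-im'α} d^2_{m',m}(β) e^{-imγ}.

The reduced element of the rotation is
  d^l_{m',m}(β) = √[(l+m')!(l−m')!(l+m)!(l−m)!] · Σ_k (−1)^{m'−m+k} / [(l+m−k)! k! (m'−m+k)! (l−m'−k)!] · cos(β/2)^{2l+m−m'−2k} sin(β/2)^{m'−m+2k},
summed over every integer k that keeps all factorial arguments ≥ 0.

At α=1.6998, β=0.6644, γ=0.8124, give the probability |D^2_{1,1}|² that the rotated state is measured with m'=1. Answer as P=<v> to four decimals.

P=0.2636

Split into d^2_{1,1}(β=0.6644) × two z-phases.
With c≡cos(β/2)=0.945327 and s≡sin(β/2)=0.326124, N=[6·1·6·1]^{1/2}=6.000000
Admissible k: 0..1 (factorial args all ≥0)
  k=0: (−1)^0·6.0000/(6)·0.9453^4·0.3261^0 = +0.798599
  k=1: (−1)^1·6.0000/(2)·0.9453^2·0.3261^2 = -0.285135
d^2_{1,1}(0.6644) = +0.798599 -0.285135 = +0.513464
|D^2_{1,1}|² = |d^2_{1,1}(β)|² = (+0.513464)² = 0.263645 (the z-rotation phases have unit modulus)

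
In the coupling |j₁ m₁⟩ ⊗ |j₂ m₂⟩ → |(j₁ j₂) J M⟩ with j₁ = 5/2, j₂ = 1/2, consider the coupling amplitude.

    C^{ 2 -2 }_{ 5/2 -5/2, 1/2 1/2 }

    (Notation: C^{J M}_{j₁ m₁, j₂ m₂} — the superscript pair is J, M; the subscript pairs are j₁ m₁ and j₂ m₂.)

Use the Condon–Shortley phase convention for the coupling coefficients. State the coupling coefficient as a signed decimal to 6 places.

triangle: 1!·4!·0!/6! = 24/720
(j±m)!: 0!·5!·1!·0!·0!·4! = 2880
prefactor² = (2J+1)·Δ·N² = 480
  k=1: −1/(1!·0!·4!·0!·0!·0!) = -1/24
Σ = -1/24  ⇒  CG² = 480·(-1/24)² = 5/6
CG = −√(5/6) = -0.912871

-0.912871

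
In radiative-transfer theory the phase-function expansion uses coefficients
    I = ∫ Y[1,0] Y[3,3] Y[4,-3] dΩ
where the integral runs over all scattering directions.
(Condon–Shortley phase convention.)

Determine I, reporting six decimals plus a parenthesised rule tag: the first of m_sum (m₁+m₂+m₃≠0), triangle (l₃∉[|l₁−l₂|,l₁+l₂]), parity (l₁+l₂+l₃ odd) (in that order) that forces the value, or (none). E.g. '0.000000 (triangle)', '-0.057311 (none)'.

-0.162868 (none)

m-sum 0 ✓  L=8 even ✓  2≤4≤4 ✓
Π(2lᵢ+1) = 3×7×9 = 189
triangle coeff Δ(1,3,4) = 1/252
Σ_t [0,0]: t=0:+1/36 = 1/36
(3j)²=4/63 [(1 3 4; 0 0 0)], sign=+1
Σ_t [0,0]: t=0:+1/720 = 1/720
(3j)²=1/36 [(1 3 4; 0 3 -3)], sign=-1
⇒ 4πI² = 1/3
I = (-1)√(1/3/(4π)) = -0.16286750
No selection rule forces the value: the integral is nonzero (none).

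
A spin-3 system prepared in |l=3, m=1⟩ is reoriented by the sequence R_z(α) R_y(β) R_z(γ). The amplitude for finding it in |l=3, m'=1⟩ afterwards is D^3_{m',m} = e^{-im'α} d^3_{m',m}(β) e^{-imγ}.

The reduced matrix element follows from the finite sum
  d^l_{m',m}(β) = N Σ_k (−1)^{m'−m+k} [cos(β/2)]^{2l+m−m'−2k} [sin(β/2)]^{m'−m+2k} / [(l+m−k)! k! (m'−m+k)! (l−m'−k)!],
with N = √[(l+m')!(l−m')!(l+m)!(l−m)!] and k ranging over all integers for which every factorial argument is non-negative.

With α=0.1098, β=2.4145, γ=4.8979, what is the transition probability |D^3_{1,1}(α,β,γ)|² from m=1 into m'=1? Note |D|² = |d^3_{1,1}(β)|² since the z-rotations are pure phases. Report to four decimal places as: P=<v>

Split into d^3_{1,1}(β=2.4145) × two z-phases.
Half-angle: c=0.355591, s=0.934642. N=√(24·2·24·2)=48.000000
k: max(0,(1)−(1))=0 … min(3+(1),3−(1))=2
  k=0: (−1)^0·48.0000/(48)·0.3556^6·0.9346^0 = +0.002022
  k=1: (−1)^1·48.0000/(6)·0.3556^4·0.9346^2 = -0.111733
  k=2: (−1)^2·48.0000/(8)·0.3556^2·0.9346^4 = +0.578940
d^3_{1,1}(2.4145) = +0.002022 -0.111733 +0.578940 = +0.469228
|D^3_{1,1}|² = |d^3_{1,1}(β)|² = (+0.469228)² = 0.220175 (the z-rotation phases have unit modulus)

P=0.2202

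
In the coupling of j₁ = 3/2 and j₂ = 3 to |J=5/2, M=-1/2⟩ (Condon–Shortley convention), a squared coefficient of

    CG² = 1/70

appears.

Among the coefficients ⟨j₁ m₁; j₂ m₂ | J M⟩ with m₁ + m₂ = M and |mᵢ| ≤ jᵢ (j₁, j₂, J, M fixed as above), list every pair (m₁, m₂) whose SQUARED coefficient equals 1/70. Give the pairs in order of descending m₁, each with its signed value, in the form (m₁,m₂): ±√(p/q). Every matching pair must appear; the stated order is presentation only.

(1/2,-1): −√(1/70)

Admissible pairs with m₁+m₂ = M = -1/2: (-3/2,1), (-1/2,0), (1/2,-1), (3/2,-2)
  (m₁,m₂)=(3/2,-2): CG² = 3/7, CG = +√(3/7)
  (m₁,m₂)=(1/2,-1): CG² = 1/70, CG = −√(1/70)   ← matches the target
  (m₁,m₂)=(-1/2,0): CG² = 6/35, CG = −√(6/35)
  (m₁,m₂)=(-3/2,1): CG² = 27/70, CG = +√(27/70)
Pairs with CG² = 1/70: (1/2,-1): −√(1/70)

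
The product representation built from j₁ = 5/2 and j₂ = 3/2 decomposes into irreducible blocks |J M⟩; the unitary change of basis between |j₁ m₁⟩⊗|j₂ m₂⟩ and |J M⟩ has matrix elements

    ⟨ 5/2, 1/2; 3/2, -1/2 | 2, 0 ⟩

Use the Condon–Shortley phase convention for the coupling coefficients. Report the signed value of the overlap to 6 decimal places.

√[5·2!3!1!/7! · 3!2!1!2!2!2!] = √(8/7)
  +(−1)^0/∏(0,2,2,1,1,0)! = 1/4  (running 1/4)
  +(−1)^1/∏(1,1,1,0,2,1)! = -1/2  (running -1/4)
⟨..|..⟩ = √(8/7)·(-1/4) = -0.267261

-0.267261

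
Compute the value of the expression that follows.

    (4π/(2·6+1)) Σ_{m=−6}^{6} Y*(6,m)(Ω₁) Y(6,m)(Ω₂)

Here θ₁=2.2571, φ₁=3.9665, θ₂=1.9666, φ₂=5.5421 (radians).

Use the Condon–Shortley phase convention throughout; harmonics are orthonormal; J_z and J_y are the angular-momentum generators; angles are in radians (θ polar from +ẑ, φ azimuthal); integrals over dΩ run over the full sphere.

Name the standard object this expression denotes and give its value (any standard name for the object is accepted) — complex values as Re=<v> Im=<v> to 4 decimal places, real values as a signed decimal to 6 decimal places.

This sum is the spherical-harmonic addition theorem: it equals the Legendre polynomial P_l(cos γ) of the angle γ between the two directions.
Addition theorem: P_6(cos γ) = (4π/13) Σ_m Y*_{lm}(Ω₁) Y_{lm}(Ω₂), m = −6…6:
  m=-6: (+0.024315-0.100642i) × (-0.078325-0.287617i) = -0.030851+0.000889i  (running Σ = -0.030851+0.000889i)
  m=-5: (-0.162933-0.244479i) × (+0.364697+0.230599i) = -0.003045-0.126733i  (running Σ = -0.033895-0.125844i)
  m=-4: (-0.431184-0.068716i) × (-0.161669+0.028960i) = +0.071699-0.001378i  (running Σ = +0.037804-0.127221i)
  m=-3: (-0.212783+0.167497i) × (-0.163480+0.213953i) = -0.001051-0.072908i  (running Σ = +0.036753-0.200130i)
  m=-2: (+0.013953-0.176209i) × (-0.023229-0.261415i) = -0.046388+0.000446i  (running Σ = -0.009635-0.199684i)
  m=-1: (-0.236485-0.255951i) × (-0.137283-0.125625i) = +0.000312+0.064846i  (running Σ = -0.009323-0.134838i)
  m=0: (+0.084408-0.000000i) × (+0.280116+0.000000i) = +0.023644+0.000000i  (running Σ = +0.014321-0.134838i)
  m=1: (+0.236485-0.255951i) × (+0.137283-0.125625i) = +0.000312-0.064846i  (running Σ = +0.014633-0.199684i)
  m=2: (+0.013953+0.176209i) × (-0.023229+0.261415i) = -0.046388-0.000446i  (running Σ = -0.031755-0.200130i)
  m=3: (+0.212783+0.167497i) × (+0.163480+0.213953i) = -0.001051+0.072908i  (running Σ = -0.032806-0.127221i)
  m=4: (-0.431184+0.068716i) × (-0.161669-0.028960i) = +0.071699+0.001378i  (running Σ = +0.038893-0.125844i)
  m=5: (+0.162933-0.244479i) × (-0.364697+0.230599i) = -0.003045+0.126733i  (running Σ = +0.035849+0.000889i)
  m=6: (+0.024315+0.100642i) × (-0.078325+0.287617i) = -0.030851-0.000889i  (running Σ = +0.004998+0.000000i)
Accumulated sum +0.004998+0.000000i; after 4π/(2l+1) scaling, +0.004831+0.000000i ⇒ P_6 = 0.004831

Legendre polynomial (addition theorem), +0.004831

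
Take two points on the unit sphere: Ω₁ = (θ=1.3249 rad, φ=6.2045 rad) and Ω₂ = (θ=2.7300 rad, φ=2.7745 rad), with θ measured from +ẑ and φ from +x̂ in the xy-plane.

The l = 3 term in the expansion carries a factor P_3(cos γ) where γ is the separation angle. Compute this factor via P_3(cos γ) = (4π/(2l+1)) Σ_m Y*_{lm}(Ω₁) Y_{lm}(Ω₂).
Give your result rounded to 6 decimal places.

0.365767

Addition theorem: P_3(cos γ) = (4π/7) Σ_m Y*_{lm}(Ω₁) Y_{lm}(Ω₂), m = −3…3:
  term(m=-3) = -0.006595-0.007742i   from Y*(Ω₁)=+0.370137-0.089033i, Y(Ω₂)=-0.012088-0.023825i
  term(m=-2) = -0.029409-0.019134i   from Y*(Ω₁)=+0.231144-0.036679i, Y(Ω₂)=-0.111292-0.100439i
  term(m=-1) = +0.087489+0.025956i   from Y*(Ω₁)=-0.219905+0.017339i, Y(Ω₂)=-0.386143-0.148481i
  term(m=+0) = +0.100777+0.000000i   from Y*(Ω₁)=-0.245608-0.000000i, Y(Ω₂)=-0.410317+0.000000i
  term(m=+1) = +0.087489-0.025956i   from Y*(Ω₁)=+0.219905+0.017339i, Y(Ω₂)=+0.386143-0.148481i
  term(m=+2) = -0.029409+0.019134i   from Y*(Ω₁)=+0.231144+0.036679i, Y(Ω₂)=-0.111292+0.100439i
  term(m=+3) = -0.006595+0.007742i   from Y*(Ω₁)=-0.370137-0.089033i, Y(Ω₂)=+0.012088-0.023825i
Total Σ_m = +0.203748-0.000000i. Multiply by 1.795196: +0.365767-0.000000i. P_3(cos γ) = 0.365767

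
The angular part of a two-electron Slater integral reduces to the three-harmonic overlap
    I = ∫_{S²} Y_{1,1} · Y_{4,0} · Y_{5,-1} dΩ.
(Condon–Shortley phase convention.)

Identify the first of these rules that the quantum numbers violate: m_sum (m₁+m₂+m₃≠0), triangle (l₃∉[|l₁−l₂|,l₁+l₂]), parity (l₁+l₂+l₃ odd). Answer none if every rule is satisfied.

none

Σmᵢ = 0  ✓
l₃∈[|l₁−l₂|,l₁+l₂]=[3,5], have l₃=5  ✓
Σlᵢ = 10 ⇒ even  ✓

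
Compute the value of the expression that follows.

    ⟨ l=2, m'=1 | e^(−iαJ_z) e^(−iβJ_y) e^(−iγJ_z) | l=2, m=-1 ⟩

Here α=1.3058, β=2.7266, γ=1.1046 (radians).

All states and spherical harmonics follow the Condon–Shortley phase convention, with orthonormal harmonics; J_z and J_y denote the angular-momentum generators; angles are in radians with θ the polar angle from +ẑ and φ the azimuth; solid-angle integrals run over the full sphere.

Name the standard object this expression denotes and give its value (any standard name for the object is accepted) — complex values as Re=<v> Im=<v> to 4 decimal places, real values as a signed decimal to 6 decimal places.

This is a Wigner D-matrix element — the rotation-matrix element ⟨l m'| R(α,β,γ) |l m⟩ in the angular-momentum basis.
D^2_{1,-1}(1.3058,2.7266,1.1046) = e^{-i·1·1.3058}·d^2_{1,-1}(2.7266)·e^{-i·-1·1.1046}. Compute d first:
c=cos(2.726600/2)=0.206011, s=sin(2.726600/2)=0.978550; N=√[6·1·1·6]=6.000000
k: max(0,(-1)−(1))=0 … min(2+(-1),2−(1))=1
  k=0: (−1)^2·6.0000/(2)·0.2060^2·0.9785^2 = +0.121918
  k=1: (−1)^3·6.0000/(6)·0.2060^0·0.9785^4 = -0.916920
d^2_{1,-1}(2.7266) = +0.121918 -0.916920 = -0.795003
D = (+0.261906-0.965093i)·(-0.795003)·(+0.449492+0.893284i) = -0.778966+0.158878i

Wigner D-matrix element, Re=-0.7790 Im=0.1589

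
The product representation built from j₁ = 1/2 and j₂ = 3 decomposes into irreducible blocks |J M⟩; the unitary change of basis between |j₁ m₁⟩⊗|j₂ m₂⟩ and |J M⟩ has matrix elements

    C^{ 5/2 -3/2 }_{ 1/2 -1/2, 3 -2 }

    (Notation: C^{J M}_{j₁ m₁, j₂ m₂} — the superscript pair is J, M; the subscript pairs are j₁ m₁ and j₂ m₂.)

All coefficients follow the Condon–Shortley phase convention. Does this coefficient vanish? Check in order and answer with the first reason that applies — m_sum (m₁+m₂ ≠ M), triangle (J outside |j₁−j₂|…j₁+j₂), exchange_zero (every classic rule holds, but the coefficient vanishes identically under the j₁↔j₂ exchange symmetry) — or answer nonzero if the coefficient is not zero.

m_sum

m-sum: m₁+m₂ = -1/2+(-2) = -5/2, M = -3/2  ✗ ⇒ coefficient is 0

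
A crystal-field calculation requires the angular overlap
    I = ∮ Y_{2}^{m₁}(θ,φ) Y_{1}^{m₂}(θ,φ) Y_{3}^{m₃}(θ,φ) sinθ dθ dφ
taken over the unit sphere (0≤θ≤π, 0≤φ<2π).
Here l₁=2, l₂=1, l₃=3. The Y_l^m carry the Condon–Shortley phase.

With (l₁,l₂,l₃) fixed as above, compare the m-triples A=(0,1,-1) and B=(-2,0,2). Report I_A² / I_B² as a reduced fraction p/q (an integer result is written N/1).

6/5

Same 2,1,3: normalisation and zero-m 3j drop out of the ratio.
A: Δ: 0! 4! 2! / 7! → 1/105; sum: t=0:+1/8 = 1/8; 3j²(2 1 3; 0 1 -1) = Δ·Π!·Σ² = 2/35  (sign +1)
B: Δ: 0! 4! 2! / 7! → 1/105; sum: t=0:+1/24 = 1/24; 3j²(2 1 3; -2 0 2) = Δ·Π!·Σ² = 1/21  (sign -1)
I_A²/I_B² = (2/35)/(1/21) = 6/5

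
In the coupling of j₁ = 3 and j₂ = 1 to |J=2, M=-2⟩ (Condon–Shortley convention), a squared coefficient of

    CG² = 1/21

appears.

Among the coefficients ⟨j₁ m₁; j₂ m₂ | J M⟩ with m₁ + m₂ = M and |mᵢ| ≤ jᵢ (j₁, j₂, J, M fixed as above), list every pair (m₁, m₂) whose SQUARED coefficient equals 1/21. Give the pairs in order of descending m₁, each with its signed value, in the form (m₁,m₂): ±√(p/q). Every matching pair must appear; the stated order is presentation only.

(-1,-1): +√(1/21)

Admissible pairs with m₁+m₂ = M = -2: (-3,1), (-2,0), (-1,-1)
  (m₁,m₂)=(-1,-1): CG² = 1/21, CG = +√(1/21)   ← matches the target
  (m₁,m₂)=(-2,0): CG² = 5/21, CG = −√(5/21)
  (m₁,m₂)=(-3,1): CG² = 5/7, CG = +√(5/7)
Pairs with CG² = 1/21: (-1,-1): +√(1/21)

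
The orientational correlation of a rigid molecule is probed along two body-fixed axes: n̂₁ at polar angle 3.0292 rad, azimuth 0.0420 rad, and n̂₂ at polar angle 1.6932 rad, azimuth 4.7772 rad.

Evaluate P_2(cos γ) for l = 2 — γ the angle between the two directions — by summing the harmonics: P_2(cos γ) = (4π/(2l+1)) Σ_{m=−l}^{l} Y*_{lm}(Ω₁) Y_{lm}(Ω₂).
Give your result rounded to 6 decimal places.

-0.476985

Summing Y*_{l m}(θ₁,φ₁)·Y_{l m}(θ₂,φ₂) over m ∈ [−2, 2]; prefactor 4π/(2·2+1) = 2.513274:
  [-2]  conj(Y_{2,-2})(Ω₁) = +0.004842+0.000408i ; Y_{2,-2}(Ω₂) = -0.377323+0.049185i ; Δ = -0.001847+0.000084i
  [-1]  conj(Y_{2,-1})(Ω₁) = -0.086023-0.003615i ; Y_{2,-1}(Ω₂) = -0.006063-0.093424i ; Δ = +0.000184+0.008059i
  [+0]  conj(Y_{2,0})(Ω₁) = +0.618881-0.000000i ; Y_{2,0}(Ω₂) = -0.301286+0.000000i ; Δ = -0.186460+0.000000i
  [+1]  conj(Y_{2,1})(Ω₁) = +0.086023-0.003615i ; Y_{2,1}(Ω₂) = +0.006063-0.093424i ; Δ = +0.000184-0.008059i
  [+2]  conj(Y_{2,2})(Ω₁) = +0.004842-0.000408i ; Y_{2,2}(Ω₂) = -0.377323-0.049185i ; Δ = -0.001847-0.000084i
Σ over m = -0.189786+0.000000i; ×(4π/5) → -0.476985+0.000000i. Real part: -0.476985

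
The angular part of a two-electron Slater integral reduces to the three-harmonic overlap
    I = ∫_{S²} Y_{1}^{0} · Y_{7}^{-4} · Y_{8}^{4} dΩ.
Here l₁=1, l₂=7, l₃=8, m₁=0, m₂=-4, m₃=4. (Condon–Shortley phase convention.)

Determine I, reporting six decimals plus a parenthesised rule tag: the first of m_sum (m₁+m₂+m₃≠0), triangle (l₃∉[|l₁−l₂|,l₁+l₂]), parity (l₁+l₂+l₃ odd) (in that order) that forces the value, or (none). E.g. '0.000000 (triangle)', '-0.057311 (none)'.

0.211986 (none)

m-sum 0 ✓  L=16 even ✓  6≤8≤8 ✓
Π(2lᵢ+1) = 3×15×17 = 765
triangle coeff Δ(1,7,8) = 1/2040
Σ_t [0,0]: t=0:+1/25401600 = 1/25401600
(3j)²=8/255 [(1 7 8; 0 0 0)], sign=+1
Σ_t [0,0]: t=0:+1/239500800 = 1/239500800
(3j)²=2/85 [(1 7 8; 0 -4 4)], sign=+1
⇒ 4πI² = 48/85
I = (+1)√(48/85/(4π)) = 0.21198553
No selection rule forces the value: the integral is nonzero (none).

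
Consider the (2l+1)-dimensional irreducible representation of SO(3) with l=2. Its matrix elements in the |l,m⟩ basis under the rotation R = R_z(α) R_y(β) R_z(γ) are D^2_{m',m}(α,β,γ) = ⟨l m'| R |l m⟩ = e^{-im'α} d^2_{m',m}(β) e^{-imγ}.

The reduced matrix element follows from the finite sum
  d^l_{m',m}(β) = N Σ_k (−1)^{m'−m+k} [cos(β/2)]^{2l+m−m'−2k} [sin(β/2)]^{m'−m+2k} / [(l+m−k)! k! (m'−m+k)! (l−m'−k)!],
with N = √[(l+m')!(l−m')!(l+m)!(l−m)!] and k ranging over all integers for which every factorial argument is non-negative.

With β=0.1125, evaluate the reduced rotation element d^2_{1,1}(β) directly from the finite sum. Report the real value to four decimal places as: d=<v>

d^2_{1,1}(β=0.1125) via the finite sum:
Half-angle: c=0.998418, s=0.056220. N=√(6·1·6·1)=6.000000
k: max(0,(1)−(1))=0 … min(2+(1),2−(1))=1
  k=0: (−1)^0·6.0000/(6)·0.9984^4·0.0562^0 = +0.993689
  k=1: (−1)^1·6.0000/(2)·0.9984^2·0.0562^2 = -0.009452
d^2_{1,1}(0.1125) = +0.993689 -0.009452 = +0.984236

d=0.9842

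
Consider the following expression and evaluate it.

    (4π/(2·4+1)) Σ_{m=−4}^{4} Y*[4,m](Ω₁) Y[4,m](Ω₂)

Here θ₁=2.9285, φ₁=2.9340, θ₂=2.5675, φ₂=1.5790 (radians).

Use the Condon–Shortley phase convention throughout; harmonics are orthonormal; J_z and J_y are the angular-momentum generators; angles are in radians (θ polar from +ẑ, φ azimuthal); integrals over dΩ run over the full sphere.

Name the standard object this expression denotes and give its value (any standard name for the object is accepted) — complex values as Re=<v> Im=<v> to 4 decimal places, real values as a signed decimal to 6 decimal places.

This sum is the spherical-harmonic addition theorem: it equals the Legendre polynomial P_l(cos γ) of the angle γ between the two directions.
Expand P_4 via completeness: Σ_{m} conj(Y_{4,m}) at Ω₁ times Y_{4,m} at Ω₂ —
  m=-4: (0.000597, -0.000653) × (0.038472, -0.001263) = (0.000022, -0.000026)  (running Σ = (0.000022, -0.000026))
  m=-3: (0.009399, -0.006750) × (-0.004143, -0.168287) = (-0.001175, -0.001554)  (running Σ = (-0.001153, -0.001580))
  m=-2: (0.077857, -0.034320) × (-0.388226, 0.006370) = (-0.030007, 0.013820)  (running Σ = (-0.031160, 0.012240))
  m=-1: (0.352793, -0.074308) × (0.003425, 0.417537) = (0.032235, 0.147050)  (running Σ = (0.001075, 0.159290))
  m=0: (0.664439, -0.000000) × (-0.079629, 0.000000) = (-0.052909, 0.000000)  (running Σ = (-0.051834, 0.159290))
  m=1: (-0.352793, -0.074308) × (-0.003425, 0.417537) = (0.032235, -0.147050)  (running Σ = (-0.019599, 0.012240))
  m=2: (0.077857, 0.034320) × (-0.388226, -0.006370) = (-0.030007, -0.013820)  (running Σ = (-0.049607, -0.001580))
  m=3: (-0.009399, -0.006750) × (0.004143, -0.168287) = (-0.001175, 0.001554)  (running Σ = (-0.050782, -0.000026))
  m=4: (0.000597, 0.000653) × (0.038472, 0.001263) = (0.000022, 0.000026)  (running Σ = (-0.050759, -0.000000))
Total Σ_m = (-0.050759, -0.000000). Multiply by 1.396263: (-0.070874, -0.000000). P_4(cos γ) = -0.070874

Legendre polynomial (addition theorem), -0.070874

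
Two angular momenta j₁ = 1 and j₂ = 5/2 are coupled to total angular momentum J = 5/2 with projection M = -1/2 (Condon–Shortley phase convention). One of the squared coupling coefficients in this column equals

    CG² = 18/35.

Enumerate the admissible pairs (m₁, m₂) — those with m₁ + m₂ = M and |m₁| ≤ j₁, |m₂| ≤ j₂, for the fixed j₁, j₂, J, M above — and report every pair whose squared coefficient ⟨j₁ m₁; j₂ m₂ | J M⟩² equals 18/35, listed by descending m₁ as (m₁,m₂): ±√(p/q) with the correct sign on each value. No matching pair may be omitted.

Admissible pairs with m₁+m₂ = M = -1/2: (-1,1/2), (0,-1/2), (1,-3/2)
  (m₁,m₂)=(1,-3/2): CG² = 16/35, CG = +√(16/35)
  (m₁,m₂)=(0,-1/2): CG² = 1/35, CG = +√(1/35)
  (m₁,m₂)=(-1,1/2): CG² = 18/35, CG = −√(18/35)   ← matches the target
Pairs with CG² = 18/35: (-1,1/2): −√(18/35)

(-1,1/2): −√(18/35)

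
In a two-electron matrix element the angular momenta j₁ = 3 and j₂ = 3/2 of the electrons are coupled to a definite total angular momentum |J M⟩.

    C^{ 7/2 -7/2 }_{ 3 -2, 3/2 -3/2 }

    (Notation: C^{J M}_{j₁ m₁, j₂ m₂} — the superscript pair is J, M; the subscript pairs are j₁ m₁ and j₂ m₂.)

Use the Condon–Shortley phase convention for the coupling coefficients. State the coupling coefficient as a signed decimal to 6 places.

+√(1/3) = +0.577350

triangle: 1!*5!*2!/9! = 240/362880
(j±m)!: 1!*5!*0!*3!*0!*7! = 3628800
prefactor² = (2J+1)*Δ*N² = 19200
  k=0: +1/(0!*1!*5!*0!*0!*2!) = 1/240
Σ = 1/240  ⇒  CG² = 19200*(1/240)² = 1/3
CG = +√(1/3) = +0.577350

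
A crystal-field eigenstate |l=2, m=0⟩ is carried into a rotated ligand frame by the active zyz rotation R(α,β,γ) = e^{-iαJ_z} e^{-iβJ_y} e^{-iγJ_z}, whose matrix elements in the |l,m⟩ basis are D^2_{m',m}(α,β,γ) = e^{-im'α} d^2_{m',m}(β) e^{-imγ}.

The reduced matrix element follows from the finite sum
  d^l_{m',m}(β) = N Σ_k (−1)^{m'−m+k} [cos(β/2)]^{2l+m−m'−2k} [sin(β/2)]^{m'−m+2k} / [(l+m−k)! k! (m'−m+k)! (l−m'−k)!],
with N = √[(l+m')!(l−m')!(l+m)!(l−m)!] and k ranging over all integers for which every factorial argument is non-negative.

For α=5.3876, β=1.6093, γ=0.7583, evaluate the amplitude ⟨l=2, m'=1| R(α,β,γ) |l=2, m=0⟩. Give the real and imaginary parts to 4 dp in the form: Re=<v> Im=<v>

First d^2_{1,0}(β=1.6093), then the phase factors e^{-i(1)α} and e^{-i(0)γ}:
With c≡cos(β/2)=0.693363 and s≡sin(β/2)=0.720588, N=[6·1·2·2]^{1/2}=4.898979
Admissible k: 0..1 (factorial args all ≥0)
  k=0: (−1)^1·4.8990/(2)·0.6934^3·0.7206^1 = -0.588363
  k=1: (−1)^2·4.8990/(2)·0.6934^1·0.7206^3 = +0.635474
d^2_{1,0}(1.6093) = -0.588363 +0.635474 = +0.047111
D = (+0.625062+0.780575i)·(+0.047111)·(+1.000000+0.000000i) = +0.029447+0.036773i

Re=0.0294 Im=0.0368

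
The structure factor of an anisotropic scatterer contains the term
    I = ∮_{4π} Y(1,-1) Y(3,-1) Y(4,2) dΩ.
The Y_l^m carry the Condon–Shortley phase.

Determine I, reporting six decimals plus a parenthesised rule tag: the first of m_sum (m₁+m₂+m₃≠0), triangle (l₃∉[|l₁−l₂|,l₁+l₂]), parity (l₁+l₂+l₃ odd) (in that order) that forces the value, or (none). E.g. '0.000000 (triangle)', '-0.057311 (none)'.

Rules hold: Σm=0, L=8 even, 2≤4≤4.
N = 3·7·9 = 189
Δ = 0!·2!·6!/9! = 1/252
Racah Σ t=0..0: t=0:+1/36 = 1/36
⇒ 3j(1 3 4; 0 0 0)² = 4/63, sgn +1
Racah Σ t=0..0: t=0:+1/96 = 1/96
⇒ 3j(1 3 4; -1 -1 2)² = 5/84, sgn +1
4πI² = N·(3j₀)²·(3jₘ)² = 5/7
I = +1·√(0.714286/4π) = 0.23841361
No selection rule forces the value: the integral is nonzero (none).

0.238414 (none)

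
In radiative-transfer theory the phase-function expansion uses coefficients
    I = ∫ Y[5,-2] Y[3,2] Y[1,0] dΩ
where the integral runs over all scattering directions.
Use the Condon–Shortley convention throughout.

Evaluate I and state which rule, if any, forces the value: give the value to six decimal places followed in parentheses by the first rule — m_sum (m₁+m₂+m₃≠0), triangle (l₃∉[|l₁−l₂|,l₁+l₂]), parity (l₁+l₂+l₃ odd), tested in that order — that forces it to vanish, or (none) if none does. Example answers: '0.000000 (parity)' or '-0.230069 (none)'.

0.000000 (triangle)

triangle: need 2≤l₃≤8, have 1; I=0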